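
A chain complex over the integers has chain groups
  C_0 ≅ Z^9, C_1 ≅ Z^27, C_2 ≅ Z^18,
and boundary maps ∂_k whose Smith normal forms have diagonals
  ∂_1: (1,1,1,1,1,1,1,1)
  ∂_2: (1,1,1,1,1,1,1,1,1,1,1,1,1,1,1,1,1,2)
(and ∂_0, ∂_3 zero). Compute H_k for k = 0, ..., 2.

H_0: b_0 = 9 − 0 − 8 = 1; torsion from ∂_1 factors > 1: none. So H_0 ≅ Z.
H_1: b_1 = 27 − 8 − 18 = 1; torsion from ∂_2 factors > 1: [2]. So H_1 ≅ Z ⊕ Z_2.
H_2: b_2 = 18 − 18 − 0 = 0; torsion from ∂_3 factors > 1: none. So H_2 ≅ 0.

H_0 ≅ Z,  H_1 ≅ Z ⊕ Z_2,  H_2 = 0.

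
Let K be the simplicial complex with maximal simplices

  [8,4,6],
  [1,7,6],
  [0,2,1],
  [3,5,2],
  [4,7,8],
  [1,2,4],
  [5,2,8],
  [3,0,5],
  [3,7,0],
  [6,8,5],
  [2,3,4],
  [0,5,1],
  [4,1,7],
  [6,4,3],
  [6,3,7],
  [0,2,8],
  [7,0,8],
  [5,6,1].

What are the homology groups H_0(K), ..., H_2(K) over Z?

H_0 = Z,  H_1 = Z ⊕ Z_2,  H_2 = 0.

Fix the vertex order 0 < 1 < 2 < 3 < 4 < 5 < 6 < 7 < 8 and write every simplex with vertices in increasing order. Then dim K = 2 and the simplices of K are:

  0-simplices (9): [0], [1], [2], [3], [4], [5], [6], [7], [8]
  1-simplices (27): (27 of them)
  2-simplices (18): [0,1,2], [0,1,5], [0,2,8], [0,3,5], [0,3,7], [0,7,8], [1,2,4], [1,4,7], [1,5,6], [1,6,7], [2,3,4], [2,3,5], [2,5,8], [3,4,6], [3,6,7], [4,6,8], [4,7,8], [5,6,8]

giving chain groups C_0 ≅ Z^9, C_1 ≅ Z^27, C_2 ≅ Z^18.

Boundary ∂_1: C_1 → C_0 maps an edge to its endpoints' difference, ∂[p,q] = q − p. For instance
  ∂[0,5] = [5] − [0].
The resulting 9×27 matrix has rank 8, and its Smith normal form has invariant factors (1,1,1,1,1,1,1,1).

Boundary ∂_2: C_2 → C_1 acts by ∂[p,q,r] = [q,r] − [p,r] + [p,q]. For instance
  ∂[0,1,2] = [1,2] − [0,2] + [0,1],
  ∂[2,3,4] = [3,4] − [2,4] + [2,3].
As a 27×18 matrix over Z this has rank 18, with invariant factors (1,1,1,1,1,1,1,1,1,1,1,1,1,1,1,1,1,2).

Reading off H_k = ker ∂_k / im ∂_{k+1}:

  H_0: rank C_0 − rank ∂_1 = 9 − 8 = 1, and the invariant factors of ∂_1 are all 1, so H_0 = Z.
  H_1: rank ker ∂_1 − rank ∂_2 = (27 − 8) − 18 = 1, and ∂_2 has invariant factor 2 > 1, so H_1 = Z ⊕ Z_2.
  H_2: rank ker ∂_2 − rank ∂_3 = (18 − 18) − 0 = 0, and there is no ∂_3, so H_2 = 0.

As a check, the Euler characteristic is 9 − 27 + 18 = 0, which agrees with 1 − 1 + 0 = 0.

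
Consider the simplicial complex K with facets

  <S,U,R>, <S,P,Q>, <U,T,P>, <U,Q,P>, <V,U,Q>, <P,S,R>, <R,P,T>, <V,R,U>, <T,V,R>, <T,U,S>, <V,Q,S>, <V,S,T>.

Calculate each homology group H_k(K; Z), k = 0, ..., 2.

K has 7 vertices, 18 edges, 12 triangles.
rank ∂_0 = 0, rank ∂_1 = 6 ⇒ b_0 = 7 − 0 − 6 = 1; all invariant factors of ∂_1 are 1 so no torsion. So H_0 = Z.
rank ∂_1 = 6, rank ∂_2 = 12 ⇒ b_1 = 18 − 6 − 12 = 0; ∂_2 has invariant factor(s) [2] giving torsion. So H_1 = Z_2.
rank ∂_2 = 12, rank ∂_3 = 0 ⇒ b_2 = 12 − 12 − 0 = 0. So H_2 = 0.

H_0 ≅ Z,  H_1 ≅ Z_2,  H_2 = 0.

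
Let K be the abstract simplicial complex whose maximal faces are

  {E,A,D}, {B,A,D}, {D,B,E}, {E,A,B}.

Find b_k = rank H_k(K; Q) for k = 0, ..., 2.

b_0 = 1, b_1 = 0, b_2 = 1.

We work with the vertex ordering A < B < D < E. The simplices of K, each written with vertices in increasing order, are:

  0-simplices (4): A, B, D, E
  1-simplices (6): AB, AD, AE, BD, BE, DE
  2-simplices (4): ABD, ABE, ADE, BDE

giving chain groups C_0 ≅ Z^4, C_1 ≅ Z^6, C_2 ≅ Z^4.

∂_1: C_1 → C_0 sends each edge [p,q] (with p < q) to q − p.
As a 4×6 matrix over Z this has rank 3, with invariant factors (1,1,1).

∂_2: C_2 → C_1 sends each 2-simplex [p,q,r] to [q,r] − [p,r] + [p,q]. For instance
  ∂ABE = BE − AE + AB,
  ∂BDE = DE − BE + BD.
This gives a 6×4 integer matrix of rank 3; reducing to Smith normal form yields diagonal entries (1,1,1).

Reading off H_k = ker ∂_k / im ∂_{k+1}:

  H_0: rank C_0 − rank ∂_1 = 4 − 3 = 1, and the invariant factors of ∂_1 are all 1, so H_0 = Z.
  H_1: rank ker ∂_1 − rank ∂_2 = (6 − 3) − 3 = 0, and the invariant factors of ∂_2 are all 1, so H_1 = 0.
  H_2: rank ker ∂_2 − rank ∂_3 = (4 − 3) − 0 = 1, and there is no ∂_3, so H_2 = Z.

As a check, the Euler characteristic is 4 − 6 + 4 = 2, which agrees with 1 − 0 + 1 = 2.
(K is a triangulation of the 2-sphere S^2.)

Hence the Betti numbers are b_0 = 1, b_1 = 0, b_2 = 1.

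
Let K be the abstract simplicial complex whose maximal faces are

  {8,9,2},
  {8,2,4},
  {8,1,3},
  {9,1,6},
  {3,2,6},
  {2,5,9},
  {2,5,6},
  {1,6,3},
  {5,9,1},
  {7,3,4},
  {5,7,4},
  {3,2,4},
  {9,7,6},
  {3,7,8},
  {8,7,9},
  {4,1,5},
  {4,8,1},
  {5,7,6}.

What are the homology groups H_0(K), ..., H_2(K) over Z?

Take the total order 1 < 2 < 3 < 4 < 5 < 6 < 7 < 8 < 9 on the vertex set. Then K (dimension 2) consists of the simplices:

  0-simplices (9): [1], [2], [3], [4], [5], [6], [7], [8], [9]
  1-simplices (27): (27 of them)
  2-simplices (18): [1,3,6], [1,3,8], [1,4,5], [1,4,8], [1,5,9], [1,6,9], [2,3,4], [2,3,6], [2,4,8], [2,5,6], [2,5,9], [2,8,9], [3,4,7], [3,7,8], [4,5,7], [5,6,7], [6,7,9], [7,8,9]

giving chain groups C_0 ≅ Z^9, C_1 ≅ Z^27, C_2 ≅ Z^18.

∂_1: C_1 → C_0 is given by ∂[p,q] = [q] − [p].
As a 9×27 matrix over Z this has rank 8, with invariant factors (1,1,1,1,1,1,1,1).

The boundary map ∂_2: C_2 → C_1 sends each 2-simplex [p,q,r] to [q,r] − [p,r] + [p,q]. For instance
  ∂[2,5,6] = [5,6] − [2,6] + [2,5],
  ∂[1,3,8] = [3,8] − [1,8] + [1,3].
The resulting 27×18 matrix has rank 18, and its Smith normal form has invariant factors (1,1,1,1,1,1,1,1,1,1,1,1,1,1,1,1,1,2).

Now H_k = ker ∂_k / im ∂_{k+1}, so:

  H_0: rank C_0 − rank ∂_1 = 9 − 8 = 1, and the invariant factors of ∂_1 are all 1, so H_0 = Z.
  H_1: rank ker ∂_1 − rank ∂_2 = (27 − 8) − 18 = 1, and ∂_2 has invariant factor 2 > 1, so H_1 = Z ⊕ Z_2.
  H_2: rank ker ∂_2 − rank ∂_3 = (18 − 18) − 0 = 0, and there is no ∂_3, so H_2 = 0.

(K is a triangulation of the Klein bottle.)

H_0 = Z,  H_1 = Z ⊕ Z_2,  H_2 = 0.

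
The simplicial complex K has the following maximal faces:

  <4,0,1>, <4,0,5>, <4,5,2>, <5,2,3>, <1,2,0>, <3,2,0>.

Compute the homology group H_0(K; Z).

Order the vertices as 0 < 1 < 2 < 3 < 4 < 5. Listing each simplex with vertices in this order, K has dimension 2 with simplices:

  0-simplices (6): [0], [1], [2], [3], [4], [5]
  1-simplices (12): [0,1], [0,2], [0,3], [0,4], [0,5], [1,2], [1,4], [2,3], [2,4], [2,5], [3,5], [4,5]
  2-simplices (6): [0,1,2], [0,1,4], [0,2,3], [0,4,5], [2,3,5], [2,4,5]

so the chain groups are C_0 ≅ Z^6, C_1 ≅ Z^12, C_2 ≅ Z^6.

The boundary map ∂_1: C_1 → C_0 sends each edge [p,q] (with p < q) to q − p. For instance
  ∂[0,4] = [4] − [0].
The resulting 6×12 matrix has rank 5, and its Smith normal form has invariant factors (1,1,1,1,1).

Boundary ∂_2: C_2 → C_1 maps a triangle to the signed sum of its edges. For instance
  ∂[0,4,5] = [4,5] − [0,5] + [0,4],
  ∂[0,2,3] = [2,3] − [0,3] + [0,2].
This gives a 12×6 integer matrix of rank 6; reducing to Smith normal form yields diagonal entries (1,1,1,1,1,1).

Reading off H_k = ker ∂_k / im ∂_{k+1}:

  H_0: rank C_0 − rank ∂_1 = 6 − 5 = 1, and the invariant factors of ∂_1 are all 1, so H_0 ≅ Z.

H_0 ≅ Z.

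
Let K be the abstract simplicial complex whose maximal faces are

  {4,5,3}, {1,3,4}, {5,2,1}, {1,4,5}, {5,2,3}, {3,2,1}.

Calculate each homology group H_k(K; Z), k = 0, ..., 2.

Order the vertices as 1 < 2 < 3 < 4 < 5. Listing each simplex with vertices in this order, K has dimension 2 with simplices:

  0-simplices (5): [1], [2], [3], [4], [5]
  1-simplices (9): [1,2], [1,3], [1,4], [1,5], [2,3], [2,5], [3,4], [3,5], [4,5]
  2-simplices (6): [1,2,3], [1,2,5], [1,3,4], [1,4,5], [2,3,5], [3,4,5]

giving chain groups C_0 ≅ Z^5, C_1 ≅ Z^9, C_2 ≅ Z^6.

The boundary map ∂_1: C_1 → C_0 is given by ∂[p,q] = [q] − [p]. For instance
  ∂[1,4] = [4] − [1].
The resulting 5×9 matrix has rank 4, and its Smith normal form has invariant factors (1,1,1,1).

The boundary map ∂_2: C_2 → C_1 acts by ∂[p,q,r] = [q,r] − [p,r] + [p,q]. For instance
  ∂[1,2,3] = [2,3] − [1,3] + [1,2],
  ∂[1,2,5] = [2,5] − [1,5] + [1,2].
The resulting 9×6 matrix has rank 5, and its Smith normal form has invariant factors (1,1,1,1,1).

From H_k ≅ ker(∂_k) / im(∂_{k+1}) we obtain:

  H_0: rank C_0 − rank ∂_1 = 5 − 4 = 1, and the invariant factors of ∂_1 are all 1, so H_0 ≅ Z.
  H_1: rank ker ∂_1 − rank ∂_2 = (9 − 4) − 5 = 0, and the invariant factors of ∂_2 are all 1, so H_1 ≅ 0.
  H_2: rank ker ∂_2 − rank ∂_3 = (6 − 5) − 0 = 1, and there is no ∂_3, so H_2 ≅ Z.

As a check, the Euler characteristic is 5 − 9 + 6 = 2, which agrees with 1 − 0 + 1 = 2.

H_0 ≅ Z,  H_1 = 0,  H_2 ≅ Z.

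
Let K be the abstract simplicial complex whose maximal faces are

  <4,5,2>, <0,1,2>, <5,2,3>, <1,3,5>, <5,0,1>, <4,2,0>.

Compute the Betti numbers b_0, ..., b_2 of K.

b_0 = 1, b_1 = 1, b_2 = 0.

We work with the vertex ordering 0 < 1 < 2 < 3 < 4 < 5. The simplices of K, each written with vertices in increasing order, are:

  0-simplices (6): [0], [1], [2], [3], [4], [5]
  1-simplices (12): [0,1], [0,2], [0,4], [0,5], [1,2], [1,3], [1,5], [2,3], [2,4], [2,5], [3,5], [4,5]
  2-simplices (6): [0,1,2], [0,1,5], [0,2,4], [1,3,5], [2,3,5], [2,4,5]

giving chain groups C_0 ≅ Z^6, C_1 ≅ Z^12, C_2 ≅ Z^6.

The boundary map ∂_1: C_1 → C_0 maps an edge to its endpoints' difference, ∂[p,q] = q − p.
This gives a 6×12 integer matrix of rank 5; reducing to Smith normal form yields diagonal entries (1,1,1,1,1).

Boundary ∂_2: C_2 → C_1 sends each 2-simplex [p,q,r] to [q,r] − [p,r] + [p,q]. For instance
  ∂[2,4,5] = [4,5] − [2,5] + [2,4],
  ∂[0,1,2] = [1,2] − [0,2] + [0,1].
This gives a 12×6 integer matrix of rank 6; reducing to Smith normal form yields diagonal entries (1,1,1,1,1,1).

From H_k ≅ ker(∂_k) / im(∂_{k+1}) we obtain:

  H_0: rank C_0 − rank ∂_1 = 6 − 5 = 1, and the invariant factors of ∂_1 are all 1, so H_0 = Z.
  H_1: rank ker ∂_1 − rank ∂_2 = (12 − 5) − 6 = 1, and the invariant factors of ∂_2 are all 1, so H_1 = Z.
  H_2: rank ker ∂_2 − rank ∂_3 = (6 − 6) − 0 = 0, and there is no ∂_3, so H_2 = 0.

As a check, the Euler characteristic is 6 − 12 + 6 = 0, which agrees with 1 − 1 + 0 = 0.
(K is a triangulation of the cylinder S^1 x I.)

Hence the Betti numbers are b_0 = 1, b_1 = 1, b_2 = 0.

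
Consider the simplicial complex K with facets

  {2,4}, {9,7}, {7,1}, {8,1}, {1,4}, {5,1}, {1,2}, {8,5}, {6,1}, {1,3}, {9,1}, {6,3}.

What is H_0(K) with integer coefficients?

H_0 = Z.

Order the vertices as 1 < 2 < 3 < 4 < 5 < 6 < 7 < 8 < 9. Listing each simplex with vertices in this order, K has dimension 1 with simplices:

  0-simplices (9): [1], [2], [3], [4], [5], [6], [7], [8], [9]
  1-simplices (12): [1,2], [1,3], [1,4], [1,5], [1,6], [1,7], [1,8], [1,9], [2,4], [3,6], [5,8], [7,9]

giving chain groups C_0 ≅ Z^9, C_1 ≅ Z^12.

The boundary map ∂_1: C_1 → C_0 is given by ∂[p,q] = [q] − [p]. For instance
  ∂[1,8] = [8] − [1].
The resulting 9×12 matrix has rank 8, and its Smith normal form has invariant factors (1,1,1,1,1,1,1,1).

Now H_k = ker ∂_k / im ∂_{k+1}, so:

  H_0: rank C_0 − rank ∂_1 = 9 − 8 = 1, and the invariant factors of ∂_1 are all 1, so H_0 ≅ Z.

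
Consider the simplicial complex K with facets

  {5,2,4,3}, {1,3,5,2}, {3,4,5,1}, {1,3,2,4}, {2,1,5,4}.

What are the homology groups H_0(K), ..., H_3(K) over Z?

H_0 ≅ Z,  H_1 = 0,  H_2 = 0,  H_3 ≅ Z.

We work with the vertex ordering 1 < 2 < 3 < 4 < 5. The simplices of K, each written with vertices in increasing order, are:

  0-simplices (5): [1], [2], [3], [4], [5]
  1-simplices (10): [1,2], [1,3], [1,4], [1,5], [2,3], [2,4], [2,5], [3,4], [3,5], [4,5]
  2-simplices (10): [1,2,3], [1,2,4], [1,2,5], [1,3,4], [1,3,5], [1,4,5], [2,3,4], [2,3,5], [2,4,5], [3,4,5]
  3-simplices (5): [1,2,3,4], [1,2,3,5], [1,2,4,5], [1,3,4,5], [2,3,4,5]

so the chain groups are C_0 ≅ Z^5, C_1 ≅ Z^10, C_2 ≅ Z^10, C_3 ≅ Z^5.

Boundary ∂_1: C_1 → C_0 maps an edge to its endpoints' difference, ∂[p,q] = q − p. For instance
  ∂[1,4] = [4] − [1].
The 5×10 boundary matrix has rank 4 and Smith normal form diag(1,1,1,1).

∂_2: C_2 → C_1 acts by ∂[p,q,r] = [q,r] − [p,r] + [p,q]. For instance
  ∂[1,2,3] = [2,3] − [1,3] + [1,2],
  ∂[2,3,5] = [3,5] − [2,5] + [2,3].
The resulting 10×10 matrix has rank 6, and its Smith normal form has invariant factors (1,1,1,1,1,1).

∂_3: C_3 → C_2 sends each 3-simplex σ to the alternating sum Σ_i (−1)^i (σ with its i-th vertex removed). For instance
  ∂[1,2,3,4] = [2,3,4] − [1,3,4] + [1,2,4] − [1,2,3],
  ∂[2,3,4,5] = [3,4,5] − [2,4,5] + [2,3,5] − [2,3,4].
As a 10×5 matrix over Z this has rank 4, with invariant factors (1,1,1,1).

Reading off H_k = ker ∂_k / im ∂_{k+1}:

  H_0: rank C_0 − rank ∂_1 = 5 − 4 = 1, and the invariant factors of ∂_1 are all 1, so H_0 = Z.
  H_1: rank ker ∂_1 − rank ∂_2 = (10 − 4) − 6 = 0, and the invariant factors of ∂_2 are all 1, so H_1 = 0.
  H_2: rank ker ∂_2 − rank ∂_3 = (10 − 6) − 4 = 0, and the invariant factors of ∂_3 are all 1, so H_2 = 0.
  H_3: rank ker ∂_3 − rank ∂_4 = (5 − 4) − 0 = 1, and there is no ∂_4, so H_3 = Z.

As a check, the Euler characteristic is 5 − 10 + 10 − 5 = 0, which agrees with 1 − 0 + 0 − 1 = 0.
(K is a triangulation of the 3-sphere S^3.)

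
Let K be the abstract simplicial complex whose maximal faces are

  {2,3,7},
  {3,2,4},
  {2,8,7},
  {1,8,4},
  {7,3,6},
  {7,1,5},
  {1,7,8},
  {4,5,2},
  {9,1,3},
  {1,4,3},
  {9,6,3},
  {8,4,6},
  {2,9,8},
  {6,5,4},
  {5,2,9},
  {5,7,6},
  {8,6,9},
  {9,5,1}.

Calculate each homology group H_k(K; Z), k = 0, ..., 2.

Order the vertices as 1 < 2 < 3 < 4 < 5 < 6 < 7 < 8 < 9. Listing each simplex with vertices in this order, K has dimension 2 with simplices:

  0-simplices (9): [1], [2], [3], [4], [5], [6], [7], [8], [9]
  1-simplices (27): (27 of them)
  2-simplices (18): [1,3,4], [1,3,9], [1,4,8], [1,5,7], [1,5,9], [1,7,8], [2,3,4], [2,3,7], [2,4,5], [2,5,9], [2,7,8], [2,8,9], [3,6,7], [3,6,9], [4,5,6], [4,6,8], [5,6,7], [6,8,9]

Hence C_0 ≅ Z^9, C_1 ≅ Z^27, C_2 ≅ Z^18.

Boundary ∂_1: C_1 → C_0 sends each edge [p,q] (with p < q) to q − p. For instance
  ∂[1,4] = [4] − [1].
The 9×27 boundary matrix has rank 8 and Smith normal form diag(1,1,1,1,1,1,1,1).

∂_2: C_2 → C_1 acts by ∂[p,q,r] = [q,r] − [p,r] + [p,q]. For instance
  ∂[4,5,6] = [5,6] − [4,6] + [4,5],
  ∂[5,6,7] = [6,7] − [5,7] + [5,6].
This gives a 27×18 integer matrix of rank 17; reducing to Smith normal form yields diagonal entries (1,1,1,1,1,1,1,1,1,1,1,1,1,1,1,1,1).

From H_k ≅ ker(∂_k) / im(∂_{k+1}) we obtain:

  H_0: rank C_0 − rank ∂_1 = 9 − 8 = 1, and the invariant factors of ∂_1 are all 1, so H_0 = Z.
  H_1: rank ker ∂_1 − rank ∂_2 = (27 − 8) − 17 = 2, and the invariant factors of ∂_2 are all 1, so H_1 = Z^2.
  H_2: rank ker ∂_2 − rank ∂_3 = (18 − 17) − 0 = 1, and there is no ∂_3, so H_2 = Z.

As a check, the Euler characteristic is 9 − 27 + 18 = 0, which agrees with 1 − 2 + 1 = 0.

H_0 = Z,  H_1 = Z^2,  H_2 = Z.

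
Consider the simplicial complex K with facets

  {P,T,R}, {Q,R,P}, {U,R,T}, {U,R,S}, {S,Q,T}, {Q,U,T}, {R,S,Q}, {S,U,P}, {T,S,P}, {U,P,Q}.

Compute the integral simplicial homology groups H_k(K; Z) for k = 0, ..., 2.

We work with the vertex ordering P < Q < R < S < T < U. The simplices of K, each written with vertices in increasing order, are:

  0-simplices (6): P, Q, R, S, T, U
  1-simplices (15): PQ, PR, PS, PT, PU, QR, QS, QT, QU, RS, RT, RU, ST, SU, TU
  2-simplices (10): PQR, PQU, PRT, PST, PSU, QRS, QST, QTU, RSU, RTU

giving chain groups C_0 ≅ Z^6, C_1 ≅ Z^15, C_2 ≅ Z^10.

∂_1: C_1 → C_0 maps an edge to its endpoints' difference, ∂[p,q] = q − p.
This gives a 6×15 integer matrix of rank 5; reducing to Smith normal form yields diagonal entries (1,1,1,1,1).

Boundary ∂_2: C_2 → C_1 sends each 2-simplex [p,q,r] to [q,r] − [p,r] + [p,q]. For instance
  ∂PSU = SU − PU + PS,
  ∂PQU = QU − PU + PQ.
As a 15×10 matrix over Z this has rank 10, with invariant factors (1,1,1,1,1,1,1,1,1,2).

Computing H_k = (kernel of ∂_k) / (image of ∂_{k+1}):

  H_0: rank C_0 − rank ∂_1 = 6 − 5 = 1, and the invariant factors of ∂_1 are all 1, so H_0 = Z.
  H_1: rank ker ∂_1 − rank ∂_2 = (15 − 5) − 10 = 0, and ∂_2 has invariant factor 2 > 1, so H_1 = Z/2.
  H_2: rank ker ∂_2 − rank ∂_3 = (10 − 10) − 0 = 0, and there is no ∂_3, so H_2 = 0.

(K is a triangulation of the real projective plane RP^2.)

H_0 = Z,  H_1 = Z/2,  H_2 = 0.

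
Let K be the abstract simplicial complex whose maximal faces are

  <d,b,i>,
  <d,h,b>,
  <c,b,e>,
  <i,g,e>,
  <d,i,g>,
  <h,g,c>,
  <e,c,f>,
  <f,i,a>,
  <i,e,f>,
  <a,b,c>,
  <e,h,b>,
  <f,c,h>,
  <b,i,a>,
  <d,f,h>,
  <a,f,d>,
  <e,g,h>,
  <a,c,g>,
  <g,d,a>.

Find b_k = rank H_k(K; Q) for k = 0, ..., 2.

b_0 = 1, b_1 = 1, b_2 = 0.

Order the vertices as a < b < c < d < e < f < g < h < i. Listing each simplex with vertices in this order, K has dimension 2 with simplices:

  0-simplices (9): a, b, c, d, e, f, g, h, i
  1-simplices (27): ab, ac, ad, af, ag, ai, bc, bd, be, bh, bi, ce, cf, cg, ch, df, dg, dh, di, ef, eg, eh, ei, fh, fi, gh, gi
  2-simplices (18): abc, abi, acg, adf, adg, afi, bce, bdh, bdi, beh, cef, cfh, cgh, dfh, dgi, efi, egh, egi

Hence C_0 ≅ Z^9, C_1 ≅ Z^27, C_2 ≅ Z^18.

Boundary ∂_1: C_1 → C_0 maps an edge to its endpoints' difference, ∂[p,q] = q − p.
As a 9×27 matrix over Z this has rank 8, with invariant factors (1,1,1,1,1,1,1,1).

Boundary ∂_2: C_2 → C_1 sends each 2-simplex [p,q,r] to [q,r] − [p,r] + [p,q]. For instance
  ∂dfh = fh − dh + df,
  ∂cfh = fh − ch + cf.
The resulting 27×18 matrix has rank 18, and its Smith normal form has invariant factors (1,1,1,1,1,1,1,1,1,1,1,1,1,1,1,1,1,2).

Computing H_k = (kernel of ∂_k) / (image of ∂_{k+1}):

  H_0: rank C_0 − rank ∂_1 = 9 − 8 = 1, and the invariant factors of ∂_1 are all 1, so H_0 = Z.
  H_1: rank ker ∂_1 − rank ∂_2 = (27 − 8) − 18 = 1, and ∂_2 has invariant factor 2 > 1, so H_1 = Z ⊕ Z_2.
  H_2: rank ker ∂_2 − rank ∂_3 = (18 − 18) − 0 = 0, and there is no ∂_3, so H_2 = 0.

(K is a triangulation of the Klein bottle.)

Hence the Betti numbers are b_0 = 1, b_1 = 1, b_2 = 0.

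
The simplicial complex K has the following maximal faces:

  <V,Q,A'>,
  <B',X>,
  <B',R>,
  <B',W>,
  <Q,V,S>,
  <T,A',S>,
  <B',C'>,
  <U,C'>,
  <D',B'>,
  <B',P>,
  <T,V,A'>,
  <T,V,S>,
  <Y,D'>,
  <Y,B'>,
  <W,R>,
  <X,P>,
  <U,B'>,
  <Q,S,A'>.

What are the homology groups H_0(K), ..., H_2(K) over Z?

H_0 = Z^2,  H_1 = Z^4,  H_2 = Z.

Fix the vertex order P < Q < R < S < T < U < V < W < X < Y < A' < B' < C' < D' and write every simplex with vertices in increasing order. Then dim K = 2 and the simplices of K are:

  0-simplices (14): [P], [Q], [R], [S], [T], [U], [V], [W], [X], [Y], [A'], [B'], [C'], [D']
  1-simplices (21): (21 of them)
  2-simplices (6): [Q,S,V], [Q,S,A'], [Q,V,A'], [S,T,V], [S,T,A'], [T,V,A']

Hence C_0 ≅ Z^14, C_1 ≅ Z^21, C_2 ≅ Z^6.

The boundary map ∂_1: C_1 → C_0 maps an edge to its endpoints' difference, ∂[p,q] = q − p.
The 14×21 boundary matrix has rank 12 and Smith normal form diag(1,1,1,1,1,1,1,1,1,1,1,1).

The boundary map ∂_2: C_2 → C_1 acts by ∂[p,q,r] = [q,r] − [p,r] + [p,q]. For instance
  ∂[T,V,A'] = [V,A'] − [T,A'] + [T,V],
  ∂[Q,S,V] = [S,V] − [Q,V] + [Q,S].
The 21×6 boundary matrix has rank 5 and Smith normal form diag(1,1,1,1,1).

Reading off H_k = ker ∂_k / im ∂_{k+1}:

  H_0: rank C_0 − rank ∂_1 = 14 − 12 = 2, and the invariant factors of ∂_1 are all 1, so H_0 = Z^2.
  H_1: rank ker ∂_1 − rank ∂_2 = (21 − 12) − 5 = 4, and the invariant factors of ∂_2 are all 1, so H_1 = Z^4.
  H_2: rank ker ∂_2 − rank ∂_3 = (6 − 5) − 0 = 1, and there is no ∂_3, so H_2 = Z.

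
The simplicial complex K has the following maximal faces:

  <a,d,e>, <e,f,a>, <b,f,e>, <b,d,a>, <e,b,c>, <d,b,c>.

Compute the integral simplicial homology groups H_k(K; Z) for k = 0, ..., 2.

H_0 ≅ Z,  H_1 ≅ Z,  H_2 = 0.

Fix the vertex order a < b < c < d < e < f and write every simplex with vertices in increasing order. Then dim K = 2 and the simplices of K are:

  0-simplices (6): a, b, c, d, e, f
  1-simplices (12): ab, ad, ae, af, bc, bd, be, bf, cd, ce, de, ef
  2-simplices (6): abd, ade, aef, bcd, bce, bef

so the chain groups are C_0 ≅ Z^6, C_1 ≅ Z^12, C_2 ≅ Z^6.

∂_1: C_1 → C_0 sends each edge [p,q] (with p < q) to q − p.
The 6×12 boundary matrix has rank 5 and Smith normal form diag(1,1,1,1,1).

Boundary ∂_2: C_2 → C_1 maps a triangle to the signed sum of its edges. For instance
  ∂bcd = cd − bd + bc,
  ∂abd = bd − ad + ab.
As a 12×6 matrix over Z this has rank 6, with invariant factors (1,1,1,1,1,1).

Reading off H_k = ker ∂_k / im ∂_{k+1}:

  H_0: rank C_0 − rank ∂_1 = 6 − 5 = 1, and the invariant factors of ∂_1 are all 1, so H_0 ≅ Z.
  H_1: rank ker ∂_1 − rank ∂_2 = (12 − 5) − 6 = 1, and the invariant factors of ∂_2 are all 1, so H_1 ≅ Z.
  H_2: rank ker ∂_2 − rank ∂_3 = (6 − 6) − 0 = 0, and there is no ∂_3, so H_2 ≅ 0.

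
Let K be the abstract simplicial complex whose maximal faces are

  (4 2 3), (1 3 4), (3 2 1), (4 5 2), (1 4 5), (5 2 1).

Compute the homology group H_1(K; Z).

H_1 = 0.

Order the vertices as 1 < 2 < 3 < 4 < 5. Listing each simplex with vertices in this order, K has dimension 2 with simplices:

  0-simplices (5): [1], [2], [3], [4], [5]
  1-simplices (9): [1,2], [1,3], [1,4], [1,5], [2,3], [2,4], [2,5], [3,4], [4,5]
  2-simplices (6): [1,2,3], [1,2,5], [1,3,4], [1,4,5], [2,3,4], [2,4,5]

giving chain groups C_0 ≅ Z^5, C_1 ≅ Z^9, C_2 ≅ Z^6.

The boundary map ∂_1: C_1 → C_0 maps an edge to its endpoints' difference, ∂[p,q] = q − p. For instance
  ∂[1,5] = [5] − [1].
The 5×9 boundary matrix has rank 4 and Smith normal form diag(1,1,1,1).

The boundary map ∂_2: C_2 → C_1 maps a triangle to the signed sum of its edges. For instance
  ∂[1,3,4] = [3,4] − [1,4] + [1,3],
  ∂[2,3,4] = [3,4] − [2,4] + [2,3].
The resulting 9×6 matrix has rank 5, and its Smith normal form has invariant factors (1,1,1,1,1).

Now H_k = ker ∂_k / im ∂_{k+1}, so:

  H_1: rank ker ∂_1 − rank ∂_2 = (9 − 4) − 5 = 0, and the invariant factors of ∂_2 are all 1, so H_1 ≅ 0.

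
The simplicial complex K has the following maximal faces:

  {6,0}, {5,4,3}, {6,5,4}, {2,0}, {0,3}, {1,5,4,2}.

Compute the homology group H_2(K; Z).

Order the vertices as 0 < 1 < 2 < 3 < 4 < 5 < 6. Listing each simplex with vertices in this order, K has dimension 3 with simplices:

  0-simplices (7): [0], [1], [2], [3], [4], [5], [6]
  1-simplices (13): [0,2], [0,3], [0,6], [1,2], [1,4], [1,5], [2,4], [2,5], [3,4], [3,5], [4,5], [4,6], [5,6]
  2-simplices (6): [1,2,4], [1,2,5], [1,4,5], [2,4,5], [3,4,5], [4,5,6]
  3-simplices (1): [1,2,4,5]

so the chain groups are C_0 ≅ Z^7, C_1 ≅ Z^13, C_2 ≅ Z^6, C_3 ≅ Z^1.

Boundary ∂_1: C_1 → C_0 maps an edge to its endpoints' difference, ∂[p,q] = q − p. For instance
  ∂[0,3] = [3] − [0].
This gives a 7×13 integer matrix of rank 6; reducing to Smith normal form yields diagonal entries (1,1,1,1,1,1).

The boundary map ∂_2: C_2 → C_1 sends each 2-simplex [p,q,r] to [q,r] − [p,r] + [p,q]. For instance
  ∂[4,5,6] = [5,6] − [4,6] + [4,5],
  ∂[1,2,5] = [2,5] − [1,5] + [1,2].
This gives a 13×6 integer matrix of rank 5; reducing to Smith normal form yields diagonal entries (1,1,1,1,1).

∂_3: C_3 → C_2 sends each 3-simplex σ to the alternating sum Σ_i (−1)^i (σ with its i-th vertex removed). For instance
  ∂[1,2,4,5] = [2,4,5] − [1,4,5] + [1,2,5] − [1,2,4].
The 6×1 boundary matrix has rank 1 and Smith normal form diag(1).

From H_k ≅ ker(∂_k) / im(∂_{k+1}) we obtain:

  H_2: rank ker ∂_2 − rank ∂_3 = (6 − 5) − 1 = 0, and the invariant factors of ∂_3 are all 1, so H_2 = 0.

H_2 = 0.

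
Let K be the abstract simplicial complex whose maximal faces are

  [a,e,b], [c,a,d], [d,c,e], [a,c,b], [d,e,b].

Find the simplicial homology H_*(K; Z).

Fix the vertex order a < b < c < d < e and write every simplex with vertices in increasing order. Then dim K = 2 and the simplices of K are:

  0-simplices (5): a, b, c, d, e
  1-simplices (10): ab, ac, ad, ae, bc, bd, be, cd, ce, de
  2-simplices (5): abc, abe, acd, bde, cde

giving chain groups C_0 ≅ Z^5, C_1 ≅ Z^10, C_2 ≅ Z^5.

The boundary map ∂_1: C_1 → C_0 is given by ∂[p,q] = [q] − [p]. For instance
  ∂bc = c − b.
The resulting 5×10 matrix has rank 4, and its Smith normal form has invariant factors (1,1,1,1).

Boundary ∂_2: C_2 → C_1 sends each 2-simplex [p,q,r] to [q,r] − [p,r] + [p,q]. For instance
  ∂bde = de − be + bd,
  ∂acd = cd − ad + ac.
The resulting 10×5 matrix has rank 5, and its Smith normal form has invariant factors (1,1,1,1,1).

Reading off H_k = ker ∂_k / im ∂_{k+1}:

  H_0: rank C_0 − rank ∂_1 = 5 − 4 = 1, and the invariant factors of ∂_1 are all 1, so H_0 = Z.
  H_1: rank ker ∂_1 − rank ∂_2 = (10 − 4) − 5 = 1, and the invariant factors of ∂_2 are all 1, so H_1 = Z.
  H_2: rank ker ∂_2 − rank ∂_3 = (5 − 5) − 0 = 0, and there is no ∂_3, so H_2 = 0.

H_0 = Z,  H_1 = Z,  H_2 = 0.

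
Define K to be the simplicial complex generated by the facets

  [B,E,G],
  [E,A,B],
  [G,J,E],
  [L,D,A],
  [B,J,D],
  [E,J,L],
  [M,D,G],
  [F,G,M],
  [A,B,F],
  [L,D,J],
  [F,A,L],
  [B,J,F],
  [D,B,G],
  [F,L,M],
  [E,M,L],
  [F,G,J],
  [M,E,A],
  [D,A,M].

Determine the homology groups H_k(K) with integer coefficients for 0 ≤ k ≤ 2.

We work with the vertex ordering A < B < D < E < F < G < J < L < M. The simplices of K, each written with vertices in increasing order, are:

  0-simplices (9): A, B, D, E, F, G, J, L, M
  1-simplices (27): AB, AD, AE, AF, AL, AM, BD, BE, BF, BG, BJ, DG, DJ, DL, DM, EG, EJ, EL, EM, FG, FJ, FL, FM, GJ, GM, JL, LM
  2-simplices (18): ABE, ABF, ADL, ADM, AEM, AFL, BDG, BDJ, BEG, BFJ, DGM, DJL, EGJ, EJL, ELM, FGJ, FGM, FLM

so the chain groups are C_0 ≅ Z^9, C_1 ≅ Z^27, C_2 ≅ Z^18.

∂_1: C_1 → C_0 sends each edge [p,q] (with p < q) to q − p.
The 9×27 boundary matrix has rank 8 and Smith normal form diag(1,1,1,1,1,1,1,1).

∂_2: C_2 → C_1 maps a triangle to the signed sum of its edges. For instance
  ∂AEM = EM − AM + AE,
  ∂AFL = FL − AL + AF.
The 27×18 boundary matrix has rank 18 and Smith normal form diag(1,1,1,1,1,1,1,1,1,1,1,1,1,1,1,1,1,2).

Reading off H_k = ker ∂_k / im ∂_{k+1}:

  H_0: rank C_0 − rank ∂_1 = 9 − 8 = 1, and the invariant factors of ∂_1 are all 1, so H_0 ≅ Z.
  H_1: rank ker ∂_1 − rank ∂_2 = (27 − 8) − 18 = 1, and ∂_2 has invariant factor 2 > 1, so H_1 ≅ Z ⊕ Z/2Z.
  H_2: rank ker ∂_2 − rank ∂_3 = (18 − 18) − 0 = 0, and there is no ∂_3, so H_2 ≅ 0.

As a check, the Euler characteristic is 9 − 27 + 18 = 0, which agrees with 1 − 1 + 0 = 0.

H_0 = Z,  H_1 = Z ⊕ Z/2Z,  H_2 = 0.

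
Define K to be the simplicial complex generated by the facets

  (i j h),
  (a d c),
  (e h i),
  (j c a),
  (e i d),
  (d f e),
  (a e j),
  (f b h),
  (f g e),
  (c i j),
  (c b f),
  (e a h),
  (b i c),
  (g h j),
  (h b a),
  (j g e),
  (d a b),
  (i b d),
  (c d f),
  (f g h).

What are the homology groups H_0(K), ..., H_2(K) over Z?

H_0 = Z,  H_1 = Z ⊕ Z/2,  H_2 = 0.

We work with the vertex ordering a < b < c < d < e < f < g < h < i < j. The simplices of K, each written with vertices in increasing order, are:

  0-simplices (10): a, b, c, d, e, f, g, h, i, j
  1-simplices (30): ab, ac, ad, ae, ah, aj, bc, bd, bf, bh, bi, cd, cf, ci, cj, de, df, di, ef, eg, eh, ei, ej, fg, fh, gh, gj, hi, hj, ij
  2-simplices (20): abd, abh, acd, acj, aeh, aej, bcf, bci, bdi, bfh, cdf, cij, def, dei, efg, egj, ehi, fgh, ghj, hij

Hence C_0 ≅ Z^10, C_1 ≅ Z^30, C_2 ≅ Z^20.

∂_1: C_1 → C_0 maps an edge to its endpoints' difference, ∂[p,q] = q − p. For instance
  ∂de = e − d.
As a 10×30 matrix over Z this has rank 9, with invariant factors (1,1,1,1,1,1,1,1,1).

Boundary ∂_2: C_2 → C_1 maps a triangle to the signed sum of its edges. For instance
  ∂bcf = cf − bf + bc,
  ∂acd = cd − ad + ac.
This gives a 30×20 integer matrix of rank 20; reducing to Smith normal form yields diagonal entries (1,1,1,1,1,1,1,1,1,1,1,1,1,1,1,1,1,1,1,2).

Now H_k = ker ∂_k / im ∂_{k+1}, so:

  H_0: rank C_0 − rank ∂_1 = 10 − 9 = 1, and the invariant factors of ∂_1 are all 1, so H_0 ≅ Z.
  H_1: rank ker ∂_1 − rank ∂_2 = (30 − 9) − 20 = 1, and ∂_2 has invariant factor 2 > 1, so H_1 ≅ Z ⊕ Z/2.
  H_2: rank ker ∂_2 − rank ∂_3 = (20 − 20) − 0 = 0, and there is no ∂_3, so H_2 ≅ 0.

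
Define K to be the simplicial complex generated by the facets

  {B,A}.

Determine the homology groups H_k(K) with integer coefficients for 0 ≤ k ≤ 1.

H_0 = Z,  H_1 = 0.

K has 2 vertices, 1 edge.
rank ∂_0 = 0, rank ∂_1 = 1 ⇒ b_0 = 2 − 0 − 1 = 1; all invariant factors of ∂_1 are 1 so no torsion. So H_0 ≅ Z.
rank ∂_1 = 1, rank ∂_2 = 0 ⇒ b_1 = 1 − 1 − 0 = 0. So H_1 ≅ 0.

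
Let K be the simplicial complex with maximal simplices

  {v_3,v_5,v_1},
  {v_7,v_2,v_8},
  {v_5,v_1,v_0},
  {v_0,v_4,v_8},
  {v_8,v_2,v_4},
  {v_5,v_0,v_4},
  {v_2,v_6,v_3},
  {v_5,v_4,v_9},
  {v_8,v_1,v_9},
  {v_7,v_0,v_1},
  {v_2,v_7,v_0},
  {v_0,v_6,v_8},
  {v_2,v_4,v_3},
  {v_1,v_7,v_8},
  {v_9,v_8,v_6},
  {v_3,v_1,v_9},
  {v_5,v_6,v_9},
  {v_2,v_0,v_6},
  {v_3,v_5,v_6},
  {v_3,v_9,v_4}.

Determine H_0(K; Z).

H_0 ≅ Z.

We work with the vertex ordering v_0 < v_1 < v_2 < v_3 < v_4 < v_5 < v_6 < v_7 < v_8 < v_9. The simplices of K, each written with vertices in increasing order, are:

  0-simplices (10): [v_0], [v_1], [v_2], [v_3], [v_4], [v_5], [v_6], [v_7], [v_8], [v_9]
  1-simplices (30): (30 of them)
  2-simplices (20): (20 of them)

so the chain groups are C_0 ≅ Z^10, C_1 ≅ Z^30, C_2 ≅ Z^20.

∂_1: C_1 → C_0 maps an edge to its endpoints' difference, ∂[p,q] = q − p.
This gives a 10×30 integer matrix of rank 9; reducing to Smith normal form yields diagonal entries (1,1,1,1,1,1,1,1,1).

Boundary ∂_2: C_2 → C_1 sends each 2-simplex [p,q,r] to [q,r] − [p,r] + [p,q]. For instance
  ∂[v_4,v_5,v_9] = [v_5,v_9] − [v_4,v_9] + [v_4,v_5],
  ∂[v_3,v_5,v_6] = [v_5,v_6] − [v_3,v_6] + [v_3,v_5].
This gives a 30×20 integer matrix of rank 20; reducing to Smith normal form yields diagonal entries (1,1,1,1,1,1,1,1,1,1,1,1,1,1,1,1,1,1,1,2).

Now H_k = ker ∂_k / im ∂_{k+1}, so:

  H_0: rank C_0 − rank ∂_1 = 10 − 9 = 1, and the invariant factors of ∂_1 are all 1, so H_0 = Z.

(K is a triangulation of the Klein bottle.)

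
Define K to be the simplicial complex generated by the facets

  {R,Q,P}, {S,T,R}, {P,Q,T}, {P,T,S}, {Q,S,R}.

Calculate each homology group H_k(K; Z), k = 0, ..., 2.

Take the total order P < Q < R < S < T on the vertex set. Then K (dimension 2) consists of the simplices:

  0-simplices (5): P, Q, R, S, T
  1-simplices (10): PQ, PR, PS, PT, QR, QS, QT, RS, RT, ST
  2-simplices (5): PQR, PQT, PST, QRS, RST

so the chain groups are C_0 ≅ Z^5, C_1 ≅ Z^10, C_2 ≅ Z^5.

Boundary ∂_1: C_1 → C_0 maps an edge to its endpoints' difference, ∂[p,q] = q − p.
This gives a 5×10 integer matrix of rank 4; reducing to Smith normal form yields diagonal entries (1,1,1,1).

∂_2: C_2 → C_1 acts by ∂[p,q,r] = [q,r] − [p,r] + [p,q]. For instance
  ∂PQR = QR − PR + PQ,
  ∂PQT = QT − PT + PQ.
The resulting 10×5 matrix has rank 5, and its Smith normal form has invariant factors (1,1,1,1,1).

Computing H_k = (kernel of ∂_k) / (image of ∂_{k+1}):

  H_0: rank C_0 − rank ∂_1 = 5 − 4 = 1, and the invariant factors of ∂_1 are all 1, so H_0 ≅ Z.
  H_1: rank ker ∂_1 − rank ∂_2 = (10 − 4) − 5 = 1, and the invariant factors of ∂_2 are all 1, so H_1 ≅ Z.
  H_2: rank ker ∂_2 − rank ∂_3 = (5 − 5) − 0 = 0, and there is no ∂_3, so H_2 ≅ 0.

As a check, the Euler characteristic is 5 − 10 + 5 = 0, which agrees with 1 − 1 + 0 = 0.
(K is a triangulation of the Möbius band.)

H_0 = Z,  H_1 = Z,  H_2 = 0.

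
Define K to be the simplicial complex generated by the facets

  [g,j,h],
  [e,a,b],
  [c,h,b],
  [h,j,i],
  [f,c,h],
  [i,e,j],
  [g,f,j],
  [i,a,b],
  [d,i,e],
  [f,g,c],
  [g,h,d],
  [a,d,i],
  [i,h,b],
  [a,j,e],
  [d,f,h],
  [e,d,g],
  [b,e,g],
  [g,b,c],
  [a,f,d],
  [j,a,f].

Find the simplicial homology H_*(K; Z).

Fix the vertex order a < b < c < d < e < f < g < h < i < j and write every simplex with vertices in increasing order. Then dim K = 2 and the simplices of K are:

  0-simplices (10): a, b, c, d, e, f, g, h, i, j
  1-simplices (30): ab, ad, ae, af, ai, aj, bc, be, bg, bh, bi, cf, cg, ch, de, df, dg, dh, di, eg, ei, ej, fg, fh, fj, gh, gj, hi, hj, ij
  2-simplices (20): abe, abi, adf, adi, aej, afj, bcg, bch, beg, bhi, cfg, cfh, deg, dei, dfh, dgh, eij, fgj, ghj, hij

Hence C_0 ≅ Z^10, C_1 ≅ Z^30, C_2 ≅ Z^20.

∂_1: C_1 → C_0 sends each edge [p,q] (with p < q) to q − p. For instance
  ∂be = e − b.
The 10×30 boundary matrix has rank 9 and Smith normal form diag(1,1,1,1,1,1,1,1,1).

Boundary ∂_2: C_2 → C_1 sends each 2-simplex [p,q,r] to [q,r] − [p,r] + [p,q]. For instance
  ∂abi = bi − ai + ab,
  ∂bhi = hi − bi + bh.
The resulting 30×20 matrix has rank 20, and its Smith normal form has invariant factors (1,1,1,1,1,1,1,1,1,1,1,1,1,1,1,1,1,1,1,2).

Computing H_k = (kernel of ∂_k) / (image of ∂_{k+1}):

  H_0: rank C_0 − rank ∂_1 = 10 − 9 = 1, and the invariant factors of ∂_1 are all 1, so H_0 ≅ Z.
  H_1: rank ker ∂_1 − rank ∂_2 = (30 − 9) − 20 = 1, and ∂_2 has invariant factor 2 > 1, so H_1 ≅ Z ⊕ Z_2.
  H_2: rank ker ∂_2 − rank ∂_3 = (20 − 20) − 0 = 0, and there is no ∂_3, so H_2 ≅ 0.

As a check, the Euler characteristic is 10 − 30 + 20 = 0, which agrees with 1 − 1 + 0 = 0.
(K is a triangulation of the Klein bottle.)

H_0 = Z,  H_1 = Z ⊕ Z_2,  H_2 = 0.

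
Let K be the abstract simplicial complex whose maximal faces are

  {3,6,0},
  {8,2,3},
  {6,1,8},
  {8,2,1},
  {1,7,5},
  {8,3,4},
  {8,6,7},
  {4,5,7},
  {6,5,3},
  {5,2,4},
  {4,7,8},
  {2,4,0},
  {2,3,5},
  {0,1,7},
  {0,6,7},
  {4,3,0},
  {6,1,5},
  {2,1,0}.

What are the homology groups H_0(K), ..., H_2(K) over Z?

Order the vertices as 0 < 1 < 2 < 3 < 4 < 5 < 6 < 7 < 8. Listing each simplex with vertices in this order, K has dimension 2 with simplices:

  0-simplices (9): [0], [1], [2], [3], [4], [5], [6], [7], [8]
  1-simplices (27): (27 of them)
  2-simplices (18): [0,1,2], [0,1,7], [0,2,4], [0,3,4], [0,3,6], [0,6,7], [1,2,8], [1,5,6], [1,5,7], [1,6,8], [2,3,5], [2,3,8], [2,4,5], [3,4,8], [3,5,6], [4,5,7], [4,7,8], [6,7,8]

so the chain groups are C_0 ≅ Z^9, C_1 ≅ Z^27, C_2 ≅ Z^18.

∂_1: C_1 → C_0 sends each edge [p,q] (with p < q) to q − p.
The 9×27 boundary matrix has rank 8 and Smith normal form diag(1,1,1,1,1,1,1,1).

Boundary ∂_2: C_2 → C_1 acts by ∂[p,q,r] = [q,r] − [p,r] + [p,q]. For instance
  ∂[0,6,7] = [6,7] − [0,7] + [0,6],
  ∂[2,3,8] = [3,8] − [2,8] + [2,3].
This gives a 27×18 integer matrix of rank 18; reducing to Smith normal form yields diagonal entries (1,1,1,1,1,1,1,1,1,1,1,1,1,1,1,1,1,2).

Reading off H_k = ker ∂_k / im ∂_{k+1}:

  H_0: rank C_0 − rank ∂_1 = 9 − 8 = 1, and the invariant factors of ∂_1 are all 1, so H_0 = Z.
  H_1: rank ker ∂_1 − rank ∂_2 = (27 − 8) − 18 = 1, and ∂_2 has invariant factor 2 > 1, so H_1 = Z ⊕ Z/2Z.
  H_2: rank ker ∂_2 − rank ∂_3 = (18 − 18) − 0 = 0, and there is no ∂_3, so H_2 = 0.

H_0 = Z,  H_1 = Z ⊕ Z/2Z,  H_2 = 0.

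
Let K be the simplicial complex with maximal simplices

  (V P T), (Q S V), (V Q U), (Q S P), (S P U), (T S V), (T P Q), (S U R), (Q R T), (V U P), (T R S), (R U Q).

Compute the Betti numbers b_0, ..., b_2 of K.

Fix the vertex order P < Q < R < S < T < U < V and write every simplex with vertices in increasing order. Then dim K = 2 and the simplices of K are:

  0-simplices (7): P, Q, R, S, T, U, V
  1-simplices (18): PQ, PS, PT, PU, PV, QR, QS, QT, QU, QV, RS, RT, RU, ST, SU, SV, TV, UV
  2-simplices (12): PQS, PQT, PSU, PTV, PUV, QRT, QRU, QSV, QUV, RST, RSU, STV

giving chain groups C_0 ≅ Z^7, C_1 ≅ Z^18, C_2 ≅ Z^12.

The boundary map ∂_1: C_1 → C_0 is given by ∂[p,q] = [q] − [p]. For instance
  ∂QT = T − Q.
As a 7×18 matrix over Z this has rank 6, with invariant factors (1,1,1,1,1,1).

∂_2: C_2 → C_1 acts by ∂[p,q,r] = [q,r] − [p,r] + [p,q]. For instance
  ∂STV = TV − SV + ST,
  ∂QRU = RU − QU + QR.
The resulting 18×12 matrix has rank 12, and its Smith normal form has invariant factors (1,1,1,1,1,1,1,1,1,1,1,2).

Reading off H_k = ker ∂_k / im ∂_{k+1}:

  H_0: rank C_0 − rank ∂_1 = 7 − 6 = 1, and the invariant factors of ∂_1 are all 1, so H_0 = Z.
  H_1: rank ker ∂_1 − rank ∂_2 = (18 − 6) − 12 = 0, and ∂_2 has invariant factor 2 > 1, so H_1 = Z_2.
  H_2: rank ker ∂_2 − rank ∂_3 = (12 − 12) − 0 = 0, and there is no ∂_3, so H_2 = 0.

As a check, the Euler characteristic is 7 − 18 + 12 = 1, which agrees with 1 − 0 + 0 = 1.
(K is a triangulation of the real projective plane RP^2.)

Hence the Betti numbers are b_0 = 1, b_1 = 0, b_2 = 0.

b_0 = 1, b_1 = 0, b_2 = 0.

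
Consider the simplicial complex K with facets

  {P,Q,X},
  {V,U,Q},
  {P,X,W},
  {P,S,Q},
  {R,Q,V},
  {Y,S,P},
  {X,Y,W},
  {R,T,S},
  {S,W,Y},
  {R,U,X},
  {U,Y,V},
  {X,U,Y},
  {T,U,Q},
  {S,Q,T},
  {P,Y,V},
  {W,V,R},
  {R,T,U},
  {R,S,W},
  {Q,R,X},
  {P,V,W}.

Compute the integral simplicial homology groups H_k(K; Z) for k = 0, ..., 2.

H_0 ≅ Z,  H_1 ≅ Z ⊕ Z/2,  H_2 = 0.

Fix the vertex order P < Q < R < S < T < U < V < W < X < Y and write every simplex with vertices in increasing order. Then dim K = 2 and the simplices of K are:

  0-simplices (10): P, Q, R, S, T, U, V, W, X, Y
  1-simplices (30): PQ, PS, PV, PW, PX, PY, QR, QS, QT, QU, QV, QX, RS, RT, RU, RV, RW, RX, ST, SW, SY, TU, UV, UX, UY, VW, VY, WX, WY, XY
  2-simplices (20): PQS, PQX, PSY, PVW, PVY, PWX, QRV, QRX, QST, QTU, QUV, RST, RSW, RTU, RUX, RVW, SWY, UVY, UXY, WXY

so the chain groups are C_0 ≅ Z^10, C_1 ≅ Z^30, C_2 ≅ Z^20.

Boundary ∂_1: C_1 → C_0 is given by ∂[p,q] = [q] − [p]. For instance
  ∂PQ = Q − P.
This gives a 10×30 integer matrix of rank 9; reducing to Smith normal form yields diagonal entries (1,1,1,1,1,1,1,1,1).

Boundary ∂_2: C_2 → C_1 acts by ∂[p,q,r] = [q,r] − [p,r] + [p,q]. For instance
  ∂SWY = WY − SY + SW,
  ∂RST = ST − RT + RS.
The resulting 30×20 matrix has rank 20, and its Smith normal form has invariant factors (1,1,1,1,1,1,1,1,1,1,1,1,1,1,1,1,1,1,1,2).

From H_k ≅ ker(∂_k) / im(∂_{k+1}) we obtain:

  H_0: rank C_0 − rank ∂_1 = 10 − 9 = 1, and the invariant factors of ∂_1 are all 1, so H_0 ≅ Z.
  H_1: rank ker ∂_1 − rank ∂_2 = (30 − 9) − 20 = 1, and ∂_2 has invariant factor 2 > 1, so H_1 ≅ Z ⊕ Z/2.
  H_2: rank ker ∂_2 − rank ∂_3 = (20 − 20) − 0 = 0, and there is no ∂_3, so H_2 ≅ 0.

(K is a triangulation of the Klein bottle.)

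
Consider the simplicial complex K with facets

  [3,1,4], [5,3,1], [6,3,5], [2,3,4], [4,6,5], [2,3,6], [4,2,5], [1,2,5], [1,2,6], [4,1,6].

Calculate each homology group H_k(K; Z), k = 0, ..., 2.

H_0 = Z,  H_1 = Z/2,  H_2 = 0.

We work with the vertex ordering 1 < 2 < 3 < 4 < 5 < 6. The simplices of K, each written with vertices in increasing order, are:

  0-simplices (6): [1], [2], [3], [4], [5], [6]
  1-simplices (15): [1,2], [1,3], [1,4], [1,5], [1,6], [2,3], [2,4], [2,5], [2,6], [3,4], [3,5], [3,6], [4,5], [4,6], [5,6]
  2-simplices (10): [1,2,5], [1,2,6], [1,3,4], [1,3,5], [1,4,6], [2,3,4], [2,3,6], [2,4,5], [3,5,6], [4,5,6]

so the chain groups are C_0 ≅ Z^6, C_1 ≅ Z^15, C_2 ≅ Z^10.

∂_1: C_1 → C_0 maps an edge to its endpoints' difference, ∂[p,q] = q − p. For instance
  ∂[4,5] = [5] − [4].
The 6×15 boundary matrix has rank 5 and Smith normal form diag(1,1,1,1,1).

∂_2: C_2 → C_1 sends each 2-simplex [p,q,r] to [q,r] − [p,r] + [p,q]. For instance
  ∂[4,5,6] = [5,6] − [4,6] + [4,5],
  ∂[1,3,5] = [3,5] − [1,5] + [1,3].
The resulting 15×10 matrix has rank 10, and its Smith normal form has invariant factors (1,1,1,1,1,1,1,1,1,2).

From H_k ≅ ker(∂_k) / im(∂_{k+1}) we obtain:

  H_0: rank C_0 − rank ∂_1 = 6 − 5 = 1, and the invariant factors of ∂_1 are all 1, so H_0 ≅ Z.
  H_1: rank ker ∂_1 − rank ∂_2 = (15 − 5) − 10 = 0, and ∂_2 has invariant factor 2 > 1, so H_1 ≅ Z/2.
  H_2: rank ker ∂_2 − rank ∂_3 = (10 − 10) − 0 = 0, and there is no ∂_3, so H_2 ≅ 0.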